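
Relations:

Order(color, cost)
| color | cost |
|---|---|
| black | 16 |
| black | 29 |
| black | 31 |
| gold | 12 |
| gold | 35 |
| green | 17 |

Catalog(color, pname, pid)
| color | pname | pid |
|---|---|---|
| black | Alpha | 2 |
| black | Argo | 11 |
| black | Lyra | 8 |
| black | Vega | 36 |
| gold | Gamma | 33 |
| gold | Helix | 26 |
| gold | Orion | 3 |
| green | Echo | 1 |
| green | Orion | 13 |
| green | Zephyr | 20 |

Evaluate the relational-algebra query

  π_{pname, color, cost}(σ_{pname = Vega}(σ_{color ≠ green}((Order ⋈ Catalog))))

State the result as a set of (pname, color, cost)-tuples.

{(Vega, black, 16), (Vega, black, 29), (Vega, black, 31)}

Joining Order and Catalog on color yields {(black, 16, Alpha, 2), (black, 16, Argo, 11), (black, 16, Lyra, 8), (black, 16, Vega, 36), (black, 29, Alpha, 2), (black, 29, Argo, 11), (black, 29, Lyra, 8), (black, 29, Vega, 36), (black, 31, Alpha, 2), (black, 31, Argo, 11), (black, 31, Lyra, 8), (black, 31, Vega, 36), (gold, 12, Gamma, 33), (gold, 12, Helix, 26), (gold, 12, Orion, 3), (gold, 35, Gamma, 33), (gold, 35, Helix, 26), (gold, 35, Orion, 3), (green, 17, Echo, 1), (green, 17, Orion, 13), (green, 17, Zephyr, 20)}.
Filtering on color ≠ green leaves {(black, 16, Alpha, 2), (black, 16, Argo, 11), (black, 16, Lyra, 8), (black, 16, Vega, 36), (black, 29, Alpha, 2), (black, 29, Argo, 11), (black, 29, Lyra, 8), (black, 29, Vega, 36), (black, 31, Alpha, 2), (black, 31, Argo, 11), (black, 31, Lyra, 8), (black, 31, Vega, 36), (gold, 12, Gamma, 33), (gold, 12, Helix, 26), (gold, 12, Orion, 3), (gold, 35, Gamma, 33), (gold, 35, Helix, 26), (gold, 35, Orion, 3)}.
Filtering on pname = Vega leaves {(black, 16, Vega, 36), (black, 29, Vega, 36), (black, 31, Vega, 36)}.
Keep only column(s) pname, color, cost: {(Vega, black, 16), (Vega, black, 29), (Vega, black, 31)}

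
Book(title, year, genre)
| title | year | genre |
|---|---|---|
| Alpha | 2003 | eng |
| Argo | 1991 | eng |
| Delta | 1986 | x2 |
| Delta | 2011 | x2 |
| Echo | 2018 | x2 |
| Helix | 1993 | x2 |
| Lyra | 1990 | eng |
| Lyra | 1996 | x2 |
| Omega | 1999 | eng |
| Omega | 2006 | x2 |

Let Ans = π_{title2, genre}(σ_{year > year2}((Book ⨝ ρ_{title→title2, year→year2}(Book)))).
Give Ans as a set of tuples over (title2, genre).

ρ[title→title2, year→year2]: schema becomes (title2, year2, genre); tuples unchanged.
Joining Book and ρ_{title→title2, year→year2}(Book) on genre yields {(Alpha, 2003, eng, Alpha, 2003), (Alpha, 2003, eng, Argo, 1991), (Alpha, 2003, eng, Lyra, 1990), (Alpha, 2003, eng, Omega, 1999), (Argo, 1991, eng, Alpha, 2003), (Argo, 1991, eng, Argo, 1991), (Argo, 1991, eng, Lyra, 1990), (Argo, 1991, eng, Omega, 1999), (Delta, 1986, x2, Delta, 1986), (Delta, 1986, x2, Delta, 2011), (Delta, 1986, x2, Echo, 2018), (Delta, 1986, x2, Helix, 1993), (Delta, 1986, x2, Lyra, 1996), (Delta, 1986, x2, Omega, 2006), (Delta, 2011, x2, Delta, 1986), (Delta, 2011, x2, Delta, 2011), (Delta, 2011, x2, Echo, 2018), (Delta, 2011, x2, Helix, 1993), (Delta, 2011, x2, Lyra, 1996), (Delta, 2011, x2, Omega, 2006), (Echo, 2018, x2, Delta, 1986), (Echo, 2018, x2, Delta, 2011), (Echo, 2018, x2, Echo, 2018), (Echo, 2018, x2, Helix, 1993), (Echo, 2018, x2, Lyra, 1996), (Echo, 2018, x2, Omega, 2006), (Helix, 1993, x2, Delta, 1986), (Helix, 1993, x2, Delta, 2011), (Helix, 1993, x2, Echo, 2018), (Helix, 1993, x2, Helix, 1993), (Helix, 1993, x2, Lyra, 1996), (Helix, 1993, x2, Omega, 2006), (Lyra, 1990, eng, Alpha, 2003), (Lyra, 1990, eng, Argo, 1991), (Lyra, 1990, eng, Lyra, 1990), (Lyra, 1990, eng, Omega, 1999), (Lyra, 1996, x2, Delta, 1986), (Lyra, 1996, x2, Delta, 2011), (Lyra, 1996, x2, Echo, 2018), (Lyra, 1996, x2, Helix, 1993), (Lyra, 1996, x2, Lyra, 1996), (Lyra, 1996, x2, Omega, 2006), (Omega, 1999, eng, Alpha, 2003), (Omega, 1999, eng, Argo, 1991), (Omega, 1999, eng, Lyra, 1990), (Omega, 1999, eng, Omega, 1999), (Omega, 2006, x2, Delta, 1986), (Omega, 2006, x2, Delta, 2011), (Omega, 2006, x2, Echo, 2018), (Omega, 2006, x2, Helix, 1993), (Omega, 2006, x2, Lyra, 1996), (Omega, 2006, x2, Omega, 2006)}.
σ[year > year2]: keep tuples satisfying year > year2 → {(Alpha, 2003, eng, Argo, 1991), (Alpha, 2003, eng, Lyra, 1990), (Alpha, 2003, eng, Omega, 1999), (Argo, 1991, eng, Lyra, 1990), (Delta, 2011, x2, Delta, 1986), (Delta, 2011, x2, Helix, 1993), (Delta, 2011, x2, Lyra, 1996), (Delta, 2011, x2, Omega, 2006), (Echo, 2018, x2, Delta, 1986), (Echo, 2018, x2, Delta, 2011), (Echo, 2018, x2, Helix, 1993), (Echo, 2018, x2, Lyra, 1996), (Echo, 2018, x2, Omega, 2006), (Helix, 1993, x2, Delta, 1986), (Lyra, 1996, x2, Delta, 1986), (Lyra, 1996, x2, Helix, 1993), (Omega, 1999, eng, Argo, 1991), (Omega, 1999, eng, Lyra, 1990), (Omega, 2006, x2, Delta, 1986), (Omega, 2006, x2, Helix, 1993), (Omega, 2006, x2, Lyra, 1996)}
Keep only column(s) title2, genre (14 duplicate(s) eliminated): {(Argo, eng), (Delta, x2), (Helix, x2), (Lyra, eng), (Lyra, x2), (Omega, eng), (Omega, x2)}

{(Argo, eng), (Delta, x2), (Helix, x2), (Lyra, eng), (Lyra, x2), (Omega, eng), (Omega, x2)}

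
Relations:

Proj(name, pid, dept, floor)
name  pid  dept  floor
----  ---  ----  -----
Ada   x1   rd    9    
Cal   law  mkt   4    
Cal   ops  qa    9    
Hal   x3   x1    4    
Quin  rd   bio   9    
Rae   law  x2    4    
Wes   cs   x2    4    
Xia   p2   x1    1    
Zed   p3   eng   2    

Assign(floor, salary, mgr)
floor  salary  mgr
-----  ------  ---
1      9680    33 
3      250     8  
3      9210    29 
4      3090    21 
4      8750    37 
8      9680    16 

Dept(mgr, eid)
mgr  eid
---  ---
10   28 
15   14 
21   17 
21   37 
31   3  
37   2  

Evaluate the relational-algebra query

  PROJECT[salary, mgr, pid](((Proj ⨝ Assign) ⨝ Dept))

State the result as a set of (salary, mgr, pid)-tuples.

{(3090, 21, cs), (3090, 21, law), (3090, 21, x3), (8750, 37, cs), (8750, 37, law), (8750, 37, x3)}

Proj ⋈ Assign (natural join on floor): {(Cal, law, mkt, 4, 3090, 21), (Cal, law, mkt, 4, 8750, 37), (Hal, x3, x1, 4, 3090, 21), (Hal, x3, x1, 4, 8750, 37), (Rae, law, x2, 4, 3090, 21), (Rae, law, x2, 4, 8750, 37), (Wes, cs, x2, 4, 3090, 21), (Wes, cs, x2, 4, 8750, 37), (Xia, p2, x1, 1, 9680, 33)}
(Proj ⨝ Assign) ⋈ Dept (natural join on mgr): {(Cal, law, mkt, 4, 3090, 21, 17), (Cal, law, mkt, 4, 3090, 21, 37), (Cal, law, mkt, 4, 8750, 37, 2), (Hal, x3, x1, 4, 3090, 21, 17), (Hal, x3, x1, 4, 3090, 21, 37), (Hal, x3, x1, 4, 8750, 37, 2), (Rae, law, x2, 4, 3090, 21, 17), (Rae, law, x2, 4, 3090, 21, 37), (Rae, law, x2, 4, 8750, 37, 2), (Wes, cs, x2, 4, 3090, 21, 17), (Wes, cs, x2, 4, 3090, 21, 37), (Wes, cs, x2, 4, 8750, 37, 2)}
π_{salary, mgr, pid} gives {(3090, 21, cs), (3090, 21, law), (3090, 21, x3), (8750, 37, cs), (8750, 37, law), (8750, 37, x3)} (6 duplicate(s) eliminated).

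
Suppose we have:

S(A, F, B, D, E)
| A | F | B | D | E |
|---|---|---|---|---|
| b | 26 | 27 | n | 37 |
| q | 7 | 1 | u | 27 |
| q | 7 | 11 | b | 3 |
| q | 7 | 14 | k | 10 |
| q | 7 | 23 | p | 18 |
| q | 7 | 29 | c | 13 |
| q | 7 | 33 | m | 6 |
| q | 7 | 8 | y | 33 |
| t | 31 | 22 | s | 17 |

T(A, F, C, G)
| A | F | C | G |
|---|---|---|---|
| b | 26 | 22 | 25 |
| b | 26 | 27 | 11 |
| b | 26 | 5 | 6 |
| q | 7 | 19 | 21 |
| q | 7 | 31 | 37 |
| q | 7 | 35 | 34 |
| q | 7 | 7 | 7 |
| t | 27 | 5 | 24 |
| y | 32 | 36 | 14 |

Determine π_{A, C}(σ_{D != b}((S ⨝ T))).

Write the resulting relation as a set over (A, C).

{(b, 22), (b, 27), (b, 5), (q, 19), (q, 31), (q, 35), (q, 7)}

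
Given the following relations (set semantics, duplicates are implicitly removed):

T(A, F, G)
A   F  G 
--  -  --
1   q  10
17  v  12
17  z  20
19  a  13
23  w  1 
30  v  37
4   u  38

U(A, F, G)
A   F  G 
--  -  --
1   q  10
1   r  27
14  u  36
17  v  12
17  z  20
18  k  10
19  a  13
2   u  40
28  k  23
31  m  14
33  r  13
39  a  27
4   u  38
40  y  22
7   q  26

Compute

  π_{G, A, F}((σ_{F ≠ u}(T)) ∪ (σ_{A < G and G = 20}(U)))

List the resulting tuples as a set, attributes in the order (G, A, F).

Selection F ≠ u: {(1, q, 10), (17, v, 12), (17, z, 20), (19, a, 13), (23, w, 1), (30, v, 37)}
Selection A < G and G = 20: {(17, z, 20)}
Set union of the two operands is {(1, q, 10), (17, v, 12), (17, z, 20), (19, a, 13), (23, w, 1), (30, v, 37)}.
π_{G, A, F} gives {(1, 23, w), (10, 1, q), (12, 17, v), (13, 19, a), (20, 17, z), (37, 30, v)}.

{(1, 23, w), (10, 1, q), (12, 17, v), (13, 19, a), (20, 17, z), (37, 30, v)}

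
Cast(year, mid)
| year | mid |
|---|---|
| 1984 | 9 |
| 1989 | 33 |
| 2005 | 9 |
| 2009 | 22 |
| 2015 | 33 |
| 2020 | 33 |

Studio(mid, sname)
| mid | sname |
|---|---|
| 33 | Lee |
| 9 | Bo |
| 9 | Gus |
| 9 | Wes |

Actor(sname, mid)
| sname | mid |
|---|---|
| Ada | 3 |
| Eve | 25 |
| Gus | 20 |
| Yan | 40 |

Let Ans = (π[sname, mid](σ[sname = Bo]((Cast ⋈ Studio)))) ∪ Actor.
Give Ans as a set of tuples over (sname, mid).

Natural join on mid: {(1984, 9, Bo), (1984, 9, Gus), (1984, 9, Wes), (1989, 33, Lee), (2005, 9, Bo), (2005, 9, Gus), (2005, 9, Wes), (2015, 33, Lee), (2020, 33, Lee)}
Apply σ_{sname = Bo}; surviving tuples: {(1984, 9, Bo), (2005, 9, Bo)}
Projecting to sname, mid (1 duplicate(s) eliminated): {(Bo, 9)}
Taking the union: {(Ada, 3), (Bo, 9), (Eve, 25), (Gus, 20), (Yan, 40)}

{(Ada, 3), (Bo, 9), (Eve, 25), (Gus, 20), (Yan, 40)}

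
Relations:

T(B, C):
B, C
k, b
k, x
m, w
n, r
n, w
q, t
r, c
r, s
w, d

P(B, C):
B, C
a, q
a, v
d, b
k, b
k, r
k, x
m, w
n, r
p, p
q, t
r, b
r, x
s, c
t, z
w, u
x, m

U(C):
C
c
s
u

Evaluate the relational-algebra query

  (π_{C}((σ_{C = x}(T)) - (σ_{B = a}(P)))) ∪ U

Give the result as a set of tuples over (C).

{c, s, u, x}

Apply σ_{C = x}; surviving tuples: {(k, x)}
Apply σ_{B = a}; surviving tuples: {(a, q), (a, v)}
Taking the difference: {(k, x)}
π[C]: project onto (C) → {x}
Taking the union: {c, s, u, x}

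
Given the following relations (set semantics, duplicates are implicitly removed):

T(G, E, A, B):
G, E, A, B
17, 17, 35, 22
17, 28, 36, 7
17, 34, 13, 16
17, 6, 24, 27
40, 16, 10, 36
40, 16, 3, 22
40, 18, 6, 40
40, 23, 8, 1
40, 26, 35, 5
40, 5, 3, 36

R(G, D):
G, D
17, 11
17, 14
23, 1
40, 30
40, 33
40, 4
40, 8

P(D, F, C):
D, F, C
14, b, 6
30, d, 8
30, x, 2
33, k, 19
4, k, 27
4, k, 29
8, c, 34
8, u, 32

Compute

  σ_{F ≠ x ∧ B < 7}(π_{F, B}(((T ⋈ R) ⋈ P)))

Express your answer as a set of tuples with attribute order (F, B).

Natural join on G: {(17, 17, 35, 22, 11), (17, 17, 35, 22, 14), (17, 28, 36, 7, 11), (17, 28, 36, 7, 14), (17, 34, 13, 16, 11), (17, 34, 13, 16, 14), (17, 6, 24, 27, 11), (17, 6, 24, 27, 14), (40, 16, 10, 36, 30), (40, 16, 10, 36, 33), (40, 16, 10, 36, 4), (40, 16, 10, 36, 8), (40, 16, 3, 22, 30), (40, 16, 3, 22, 33), (40, 16, 3, 22, 4), (40, 16, 3, 22, 8), (40, 18, 6, 40, 30), (40, 18, 6, 40, 33), (40, 18, 6, 40, 4), (40, 18, 6, 40, 8), (40, 23, 8, 1, 30), (40, 23, 8, 1, 33), (40, 23, 8, 1, 4), (40, 23, 8, 1, 8), (40, 26, 35, 5, 30), (40, 26, 35, 5, 33), (40, 26, 35, 5, 4), (40, 26, 35, 5, 8), (40, 5, 3, 36, 30), (40, 5, 3, 36, 33), (40, 5, 3, 36, 4), (40, 5, 3, 36, 8)}
Natural join on D: {(17, 17, 35, 22, 14, b, 6), (17, 28, 36, 7, 14, b, 6), (17, 34, 13, 16, 14, b, 6), (17, 6, 24, 27, 14, b, 6), (40, 16, 10, 36, 30, d, 8), (40, 16, 10, 36, 30, x, 2), (40, 16, 10, 36, 33, k, 19), (40, 16, 10, 36, 4, k, 27), (40, 16, 10, 36, 4, k, 29), (40, 16, 10, 36, 8, c, 34), (40, 16, 10, 36, 8, u, 32), (40, 16, 3, 22, 30, d, 8), (40, 16, 3, 22, 30, x, 2), (40, 16, 3, 22, 33, k, 19), (40, 16, 3, 22, 4, k, 27), (40, 16, 3, 22, 4, k, 29), (40, 16, 3, 22, 8, c, 34), (40, 16, 3, 22, 8, u, 32), (40, 18, 6, 40, 30, d, 8), (40, 18, 6, 40, 30, x, 2), (40, 18, 6, 40, 33, k, 19), (40, 18, 6, 40, 4, k, 27), (40, 18, 6, 40, 4, k, 29), (40, 18, 6, 40, 8, c, 34), (40, 18, 6, 40, 8, u, 32), (40, 23, 8, 1, 30, d, 8), (40, 23, 8, 1, 30, x, 2), (40, 23, 8, 1, 33, k, 19), (40, 23, 8, 1, 4, k, 27), (40, 23, 8, 1, 4, k, 29), (40, 23, 8, 1, 8, c, 34), (40, 23, 8, 1, 8, u, 32), (40, 26, 35, 5, 30, d, 8), (40, 26, 35, 5, 30, x, 2), (40, 26, 35, 5, 33, k, 19), (40, 26, 35, 5, 4, k, 27), (40, 26, 35, 5, 4, k, 29), (40, 26, 35, 5, 8, c, 34), (40, 26, 35, 5, 8, u, 32), (40, 5, 3, 36, 30, d, 8), (40, 5, 3, 36, 30, x, 2), (40, 5, 3, 36, 33, k, 19), (40, 5, 3, 36, 4, k, 27), (40, 5, 3, 36, 4, k, 29), (40, 5, 3, 36, 8, c, 34), (40, 5, 3, 36, 8, u, 32)}
Projecting to F, B (17 duplicate(s) eliminated): {(b, 16), (b, 22), (b, 27), (b, 7), (c, 1), (c, 22), (c, 36), (c, 40), (c, 5), (d, 1), (d, 22), (d, 36), (d, 40), (d, 5), (k, 1), (k, 22), (k, 36), (k, 40), (k, 5), (u, 1), (u, 22), (u, 36), (u, 40), (u, 5), (x, 1), (x, 22), (x, 36), (x, 40), (x, 5)}
σ[F ≠ x ∧ B < 7]: keep tuples satisfying F ≠ x ∧ B < 7 → {(c, 1), (c, 5), (d, 1), (d, 5), (k, 1), (k, 5), (u, 1), (u, 5)}

{(c, 1), (c, 5), (d, 1), (d, 5), (k, 1), (k, 5), (u, 1), (u, 5)}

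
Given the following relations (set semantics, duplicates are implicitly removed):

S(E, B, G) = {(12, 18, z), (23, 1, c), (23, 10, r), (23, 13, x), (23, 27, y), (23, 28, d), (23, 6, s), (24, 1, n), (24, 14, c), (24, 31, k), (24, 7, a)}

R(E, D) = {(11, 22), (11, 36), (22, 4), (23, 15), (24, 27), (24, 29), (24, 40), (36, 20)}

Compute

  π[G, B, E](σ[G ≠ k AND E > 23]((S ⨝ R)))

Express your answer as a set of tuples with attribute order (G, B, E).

{(a, 7, 24), (c, 14, 24), (n, 1, 24)}

Joining S and R on E yields {(23, 1, c, 15), (23, 10, r, 15), (23, 13, x, 15), (23, 27, y, 15), (23, 28, d, 15), (23, 6, s, 15), (24, 1, n, 27), (24, 1, n, 29), (24, 1, n, 40), (24, 14, c, 27), (24, 14, c, 29), (24, 14, c, 40), (24, 31, k, 27), (24, 31, k, 29), (24, 31, k, 40), (24, 7, a, 27), (24, 7, a, 29), (24, 7, a, 40)}.
Selection G ≠ k AND E > 23: {(24, 1, n, 27), (24, 1, n, 29), (24, 1, n, 40), (24, 14, c, 27), (24, 14, c, 29), (24, 14, c, 40), (24, 7, a, 27), (24, 7, a, 29), (24, 7, a, 40)}
Keep only column(s) G, B, E (6 duplicate(s) eliminated): {(a, 7, 24), (c, 14, 24), (n, 1, 24)}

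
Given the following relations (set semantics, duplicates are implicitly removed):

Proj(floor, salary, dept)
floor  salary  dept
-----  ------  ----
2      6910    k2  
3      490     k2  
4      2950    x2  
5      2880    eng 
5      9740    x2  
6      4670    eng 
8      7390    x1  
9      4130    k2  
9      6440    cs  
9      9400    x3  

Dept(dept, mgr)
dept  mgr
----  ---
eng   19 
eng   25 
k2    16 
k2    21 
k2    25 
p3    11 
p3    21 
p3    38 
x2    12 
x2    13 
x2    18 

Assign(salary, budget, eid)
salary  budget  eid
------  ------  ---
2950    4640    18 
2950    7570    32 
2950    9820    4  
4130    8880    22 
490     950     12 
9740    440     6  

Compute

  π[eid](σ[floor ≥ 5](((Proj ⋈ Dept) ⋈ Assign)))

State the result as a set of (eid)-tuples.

Natural join on dept: {(2, 6910, k2, 16), (2, 6910, k2, 21), (2, 6910, k2, 25), (3, 490, k2, 16), (3, 490, k2, 21), (3, 490, k2, 25), (4, 2950, x2, 12), (4, 2950, x2, 13), (4, 2950, x2, 18), (5, 2880, eng, 19), (5, 2880, eng, 25), (5, 9740, x2, 12), (5, 9740, x2, 13), (5, 9740, x2, 18), (6, 4670, eng, 19), (6, 4670, eng, 25), (9, 4130, k2, 16), (9, 4130, k2, 21), (9, 4130, k2, 25)}
Natural join on salary: {(3, 490, k2, 16, 950, 12), (3, 490, k2, 21, 950, 12), (3, 490, k2, 25, 950, 12), (4, 2950, x2, 12, 4640, 18), (4, 2950, x2, 12, 7570, 32), (4, 2950, x2, 12, 9820, 4), (4, 2950, x2, 13, 4640, 18), (4, 2950, x2, 13, 7570, 32), (4, 2950, x2, 13, 9820, 4), (4, 2950, x2, 18, 4640, 18), (4, 2950, x2, 18, 7570, 32), (4, 2950, x2, 18, 9820, 4), (5, 9740, x2, 12, 440, 6), (5, 9740, x2, 13, 440, 6), (5, 9740, x2, 18, 440, 6), (9, 4130, k2, 16, 8880, 22), (9, 4130, k2, 21, 8880, 22), (9, 4130, k2, 25, 8880, 22)}
Selection floor ≥ 5: {(5, 9740, x2, 12, 440, 6), (5, 9740, x2, 13, 440, 6), (5, 9740, x2, 18, 440, 6), (9, 4130, k2, 16, 8880, 22), (9, 4130, k2, 21, 8880, 22), (9, 4130, k2, 25, 8880, 22)}
Keep only column(s) eid (4 duplicate(s) eliminated): {22, 6}

{22, 6}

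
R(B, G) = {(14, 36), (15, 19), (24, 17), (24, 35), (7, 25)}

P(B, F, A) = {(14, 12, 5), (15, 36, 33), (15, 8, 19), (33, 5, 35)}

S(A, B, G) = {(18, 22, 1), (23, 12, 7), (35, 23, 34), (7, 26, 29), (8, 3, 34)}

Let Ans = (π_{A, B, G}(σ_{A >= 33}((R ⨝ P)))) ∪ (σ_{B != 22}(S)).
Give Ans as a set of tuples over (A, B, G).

Natural join on B: {(14, 36, 12, 5), (15, 19, 36, 33), (15, 19, 8, 19)}
Filtering on A >= 33 leaves {(15, 19, 36, 33)}.
Projecting to A, B, G: {(33, 15, 19)}
Filtering on B != 22 leaves {(23, 12, 7), (35, 23, 34), (7, 26, 29), (8, 3, 34)}.
Union: {(33, 15, 19)} with {(23, 12, 7), (35, 23, 34), (7, 26, 29), (8, 3, 34)} → {(23, 12, 7), (33, 15, 19), (35, 23, 34), (7, 26, 29), (8, 3, 34)}

{(23, 12, 7), (33, 15, 19), (35, 23, 34), (7, 26, 29), (8, 3, 34)}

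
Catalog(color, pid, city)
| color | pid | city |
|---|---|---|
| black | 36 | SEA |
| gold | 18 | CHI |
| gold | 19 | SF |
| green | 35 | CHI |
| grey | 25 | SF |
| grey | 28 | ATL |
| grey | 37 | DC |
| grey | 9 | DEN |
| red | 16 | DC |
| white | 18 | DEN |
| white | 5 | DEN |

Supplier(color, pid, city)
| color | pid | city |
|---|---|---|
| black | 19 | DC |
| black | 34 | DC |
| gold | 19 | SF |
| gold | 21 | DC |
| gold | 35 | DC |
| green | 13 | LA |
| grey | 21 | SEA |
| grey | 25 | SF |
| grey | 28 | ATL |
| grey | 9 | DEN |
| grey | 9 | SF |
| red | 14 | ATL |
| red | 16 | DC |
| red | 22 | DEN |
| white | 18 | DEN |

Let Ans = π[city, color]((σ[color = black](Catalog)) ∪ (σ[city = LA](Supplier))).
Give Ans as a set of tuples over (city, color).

σ[color = black]: keep tuples satisfying color = black → {(black, 36, SEA)}
σ[city = LA]: keep tuples satisfying city = LA → {(green, 13, LA)}
Taking the union: {(black, 36, SEA), (green, 13, LA)}
Keep only column(s) city, color: {(LA, green), (SEA, black)}

{(LA, green), (SEA, black)}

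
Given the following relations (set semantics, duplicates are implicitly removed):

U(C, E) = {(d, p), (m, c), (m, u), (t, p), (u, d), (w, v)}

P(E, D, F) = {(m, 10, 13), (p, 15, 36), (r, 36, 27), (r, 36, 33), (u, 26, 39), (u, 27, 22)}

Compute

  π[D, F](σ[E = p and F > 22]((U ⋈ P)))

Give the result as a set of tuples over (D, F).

{(15, 36)}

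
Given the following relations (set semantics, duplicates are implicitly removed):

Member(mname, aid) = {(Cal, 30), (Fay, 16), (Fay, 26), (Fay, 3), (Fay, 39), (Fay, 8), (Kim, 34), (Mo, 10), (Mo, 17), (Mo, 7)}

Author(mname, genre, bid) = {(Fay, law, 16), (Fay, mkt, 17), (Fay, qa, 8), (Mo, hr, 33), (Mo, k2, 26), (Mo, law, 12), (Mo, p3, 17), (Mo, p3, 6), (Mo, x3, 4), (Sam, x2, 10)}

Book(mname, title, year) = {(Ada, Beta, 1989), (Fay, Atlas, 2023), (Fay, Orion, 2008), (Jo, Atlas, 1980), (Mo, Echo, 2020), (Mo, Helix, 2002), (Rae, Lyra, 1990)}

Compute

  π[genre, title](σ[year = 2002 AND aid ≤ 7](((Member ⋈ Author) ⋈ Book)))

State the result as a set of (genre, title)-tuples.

Natural join on mname: {(Fay, 16, law, 16), (Fay, 16, mkt, 17), (Fay, 16, qa, 8), (Fay, 26, law, 16), (Fay, 26, mkt, 17), (Fay, 26, qa, 8), (Fay, 3, law, 16), (Fay, 3, mkt, 17), (Fay, 3, qa, 8), (Fay, 39, law, 16), (Fay, 39, mkt, 17), (Fay, 39, qa, 8), (Fay, 8, law, 16), (Fay, 8, mkt, 17), (Fay, 8, qa, 8), (Mo, 10, hr, 33), (Mo, 10, k2, 26), (Mo, 10, law, 12), (Mo, 10, p3, 17), (Mo, 10, p3, 6), (Mo, 10, x3, 4), (Mo, 17, hr, 33), (Mo, 17, k2, 26), (Mo, 17, law, 12), (Mo, 17, p3, 17), (Mo, 17, p3, 6), (Mo, 17, x3, 4), (Mo, 7, hr, 33), (Mo, 7, k2, 26), (Mo, 7, law, 12), (Mo, 7, p3, 17), (Mo, 7, p3, 6), (Mo, 7, x3, 4)}
Natural join on mname: {(Fay, 16, law, 16, Atlas, 2023), (Fay, 16, law, 16, Orion, 2008), (Fay, 16, mkt, 17, Atlas, 2023), (Fay, 16, mkt, 17, Orion, 2008), (Fay, 16, qa, 8, Atlas, 2023), (Fay, 16, qa, 8, Orion, 2008), (Fay, 26, law, 16, Atlas, 2023), (Fay, 26, law, 16, Orion, 2008), (Fay, 26, mkt, 17, Atlas, 2023), (Fay, 26, mkt, 17, Orion, 2008), (Fay, 26, qa, 8, Atlas, 2023), (Fay, 26, qa, 8, Orion, 2008), (Fay, 3, law, 16, Atlas, 2023), (Fay, 3, law, 16, Orion, 2008), (Fay, 3, mkt, 17, Atlas, 2023), (Fay, 3, mkt, 17, Orion, 2008), (Fay, 3, qa, 8, Atlas, 2023), (Fay, 3, qa, 8, Orion, 2008), (Fay, 39, law, 16, Atlas, 2023), (Fay, 39, law, 16, Orion, 2008), (Fay, 39, mkt, 17, Atlas, 2023), (Fay, 39, mkt, 17, Orion, 2008), (Fay, 39, qa, 8, Atlas, 2023), (Fay, 39, qa, 8, Orion, 2008), (Fay, 8, law, 16, Atlas, 2023), (Fay, 8, law, 16, Orion, 2008), (Fay, 8, mkt, 17, Atlas, 2023), (Fay, 8, mkt, 17, Orion, 2008), (Fay, 8, qa, 8, Atlas, 2023), (Fay, 8, qa, 8, Orion, 2008), (Mo, 10, hr, 33, Echo, 2020), (Mo, 10, hr, 33, Helix, 2002), (Mo, 10, k2, 26, Echo, 2020), (Mo, 10, k2, 26, Helix, 2002), (Mo, 10, law, 12, Echo, 2020), (Mo, 10, law, 12, Helix, 2002), (Mo, 10, p3, 17, Echo, 2020), (Mo, 10, p3, 17, Helix, 2002), (Mo, 10, p3, 6, Echo, 2020), (Mo, 10, p3, 6, Helix, 2002), (Mo, 10, x3, 4, Echo, 2020), (Mo, 10, x3, 4, Helix, 2002), (Mo, 17, hr, 33, Echo, 2020), (Mo, 17, hr, 33, Helix, 2002), (Mo, 17, k2, 26, Echo, 2020), (Mo, 17, k2, 26, Helix, 2002), (Mo, 17, law, 12, Echo, 2020), (Mo, 17, law, 12, Helix, 2002), (Mo, 17, p3, 17, Echo, 2020), (Mo, 17, p3, 17, Helix, 2002), (Mo, 17, p3, 6, Echo, 2020), (Mo, 17, p3, 6, Helix, 2002), (Mo, 17, x3, 4, Echo, 2020), (Mo, 17, x3, 4, Helix, 2002), (Mo, 7, hr, 33, Echo, 2020), (Mo, 7, hr, 33, Helix, 2002), (Mo, 7, k2, 26, Echo, 2020), (Mo, 7, k2, 26, Helix, 2002), (Mo, 7, law, 12, Echo, 2020), (Mo, 7, law, 12, Helix, 2002), (Mo, 7, p3, 17, Echo, 2020), (Mo, 7, p3, 17, Helix, 2002), (Mo, 7, p3, 6, Echo, 2020), (Mo, 7, p3, 6, Helix, 2002), (Mo, 7, x3, 4, Echo, 2020), (Mo, 7, x3, 4, Helix, 2002)}
Filtering on year = 2002 AND aid ≤ 7 leaves {(Mo, 7, hr, 33, Helix, 2002), (Mo, 7, k2, 26, Helix, 2002), (Mo, 7, law, 12, Helix, 2002), (Mo, 7, p3, 17, Helix, 2002), (Mo, 7, p3, 6, Helix, 2002), (Mo, 7, x3, 4, Helix, 2002)}.
π_{genre, title} gives {(hr, Helix), (k2, Helix), (law, Helix), (p3, Helix), (x3, Helix)} (1 duplicate(s) eliminated).

{(hr, Helix), (k2, Helix), (law, Helix), (p3, Helix), (x3, Helix)}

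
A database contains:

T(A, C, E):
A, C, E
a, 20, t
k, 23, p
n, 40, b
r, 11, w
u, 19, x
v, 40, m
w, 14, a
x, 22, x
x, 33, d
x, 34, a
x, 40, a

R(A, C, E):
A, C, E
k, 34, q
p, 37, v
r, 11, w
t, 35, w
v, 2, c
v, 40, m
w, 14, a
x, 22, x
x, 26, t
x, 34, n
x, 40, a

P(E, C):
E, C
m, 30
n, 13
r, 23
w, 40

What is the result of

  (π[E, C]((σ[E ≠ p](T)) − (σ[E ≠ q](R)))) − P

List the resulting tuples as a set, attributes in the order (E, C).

Filtering on E ≠ p leaves {(a, 20, t), (n, 40, b), (r, 11, w), (u, 19, x), (v, 40, m), (w, 14, a), (x, 22, x), (x, 33, d), (x, 34, a), (x, 40, a)}.
Filtering on E ≠ q leaves {(p, 37, v), (r, 11, w), (t, 35, w), (v, 2, c), (v, 40, m), (w, 14, a), (x, 22, x), (x, 26, t), (x, 34, n), (x, 40, a)}.
Set difference of the two operands is {(a, 20, t), (n, 40, b), (u, 19, x), (x, 33, d), (x, 34, a)}.
Keep only column(s) E, C: {(a, 34), (b, 40), (d, 33), (t, 20), (x, 19)}
Set difference of the two operands is {(a, 34), (b, 40), (d, 33), (t, 20), (x, 19)}.

{(a, 34), (b, 40), (d, 33), (t, 20), (x, 19)}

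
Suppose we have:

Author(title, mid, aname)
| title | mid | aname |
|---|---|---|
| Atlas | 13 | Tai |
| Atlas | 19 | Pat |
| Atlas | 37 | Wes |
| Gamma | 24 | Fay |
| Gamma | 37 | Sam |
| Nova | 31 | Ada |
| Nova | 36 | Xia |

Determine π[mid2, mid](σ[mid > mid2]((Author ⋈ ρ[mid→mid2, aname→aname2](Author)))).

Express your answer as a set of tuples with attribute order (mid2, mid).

ρ[mid→mid2, aname→aname2]: schema becomes (title, mid2, aname2); tuples unchanged.
Author ⋈ ρ[mid→mid2, aname→aname2](Author) (natural join on title): {(Atlas, 13, Tai, 13, Tai), (Atlas, 13, Tai, 19, Pat), (Atlas, 13, Tai, 37, Wes), (Atlas, 19, Pat, 13, Tai), (Atlas, 19, Pat, 19, Pat), (Atlas, 19, Pat, 37, Wes), (Atlas, 37, Wes, 13, Tai), (Atlas, 37, Wes, 19, Pat), (Atlas, 37, Wes, 37, Wes), (Gamma, 24, Fay, 24, Fay), (Gamma, 24, Fay, 37, Sam), (Gamma, 37, Sam, 24, Fay), (Gamma, 37, Sam, 37, Sam), (Nova, 31, Ada, 31, Ada), (Nova, 31, Ada, 36, Xia), (Nova, 36, Xia, 31, Ada), (Nova, 36, Xia, 36, Xia)}
σ[mid > mid2]: keep tuples satisfying mid > mid2 → {(Atlas, 19, Pat, 13, Tai), (Atlas, 37, Wes, 13, Tai), (Atlas, 37, Wes, 19, Pat), (Gamma, 37, Sam, 24, Fay), (Nova, 36, Xia, 31, Ada)}
π_{mid2, mid} gives {(13, 19), (13, 37), (19, 37), (24, 37), (31, 36)}.

{(13, 19), (13, 37), (19, 37), (24, 37), (31, 36)}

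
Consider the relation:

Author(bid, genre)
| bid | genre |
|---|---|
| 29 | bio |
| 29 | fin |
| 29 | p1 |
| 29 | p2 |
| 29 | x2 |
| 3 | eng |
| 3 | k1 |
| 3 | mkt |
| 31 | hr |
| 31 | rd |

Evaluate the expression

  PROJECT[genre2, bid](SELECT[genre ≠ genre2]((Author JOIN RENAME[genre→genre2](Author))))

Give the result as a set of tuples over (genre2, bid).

{(bio, 29), (eng, 3), (fin, 29), (hr, 31), (k1, 3), (mkt, 3), (p1, 29), (p2, 29), (rd, 31), (x2, 29)}

ρ[genre→genre2]: schema becomes (bid, genre2); tuples unchanged.
Natural join on bid: {(29, bio, bio), (29, bio, fin), (29, bio, p1), (29, bio, p2), (29, bio, x2), (29, fin, bio), (29, fin, fin), (29, fin, p1), (29, fin, p2), (29, fin, x2), (29, p1, bio), (29, p1, fin), (29, p1, p1), (29, p1, p2), (29, p1, x2), (29, p2, bio), (29, p2, fin), (29, p2, p1), (29, p2, p2), (29, p2, x2), (29, x2, bio), (29, x2, fin), (29, x2, p1), (29, x2, p2), (29, x2, x2), (3, eng, eng), (3, eng, k1), (3, eng, mkt), (3, k1, eng), (3, k1, k1), (3, k1, mkt), (3, mkt, eng), (3, mkt, k1), (3, mkt, mkt), (31, hr, hr), (31, hr, rd), (31, rd, hr), (31, rd, rd)}
Selection genre ≠ genre2: {(29, bio, fin), (29, bio, p1), (29, bio, p2), (29, bio, x2), (29, fin, bio), (29, fin, p1), (29, fin, p2), (29, fin, x2), (29, p1, bio), (29, p1, fin), (29, p1, p2), (29, p1, x2), (29, p2, bio), (29, p2, fin), (29, p2, p1), (29, p2, x2), (29, x2, bio), (29, x2, fin), (29, x2, p1), (29, x2, p2), (3, eng, k1), (3, eng, mkt), (3, k1, eng), (3, k1, mkt), (3, mkt, eng), (3, mkt, k1), (31, hr, rd), (31, rd, hr)}
π_{genre2, bid} gives {(bio, 29), (eng, 3), (fin, 29), (hr, 31), (k1, 3), (mkt, 3), (p1, 29), (p2, 29), (rd, 31), (x2, 29)} (18 duplicate(s) eliminated).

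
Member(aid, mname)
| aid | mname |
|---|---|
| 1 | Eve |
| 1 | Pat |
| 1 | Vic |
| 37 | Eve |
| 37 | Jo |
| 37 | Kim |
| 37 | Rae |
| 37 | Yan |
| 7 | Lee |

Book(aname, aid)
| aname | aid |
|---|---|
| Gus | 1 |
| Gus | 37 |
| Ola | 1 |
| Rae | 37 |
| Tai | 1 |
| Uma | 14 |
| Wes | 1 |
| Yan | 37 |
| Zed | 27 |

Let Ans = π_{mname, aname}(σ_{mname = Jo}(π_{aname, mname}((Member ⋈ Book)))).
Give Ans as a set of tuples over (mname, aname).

Joining Member and Book on aid yields {(1, Eve, Gus), (1, Eve, Ola), (1, Eve, Tai), (1, Eve, Wes), (1, Pat, Gus), (1, Pat, Ola), (1, Pat, Tai), (1, Pat, Wes), (1, Vic, Gus), (1, Vic, Ola), (1, Vic, Tai), (1, Vic, Wes), (37, Eve, Gus), (37, Eve, Rae), (37, Eve, Yan), (37, Jo, Gus), (37, Jo, Rae), (37, Jo, Yan), (37, Kim, Gus), (37, Kim, Rae), (37, Kim, Yan), (37, Rae, Gus), (37, Rae, Rae), (37, Rae, Yan), (37, Yan, Gus), (37, Yan, Rae), (37, Yan, Yan)}.
π_{aname, mname} gives {(Gus, Eve), (Gus, Jo), (Gus, Kim), (Gus, Pat), (Gus, Rae), (Gus, Vic), (Gus, Yan), (Ola, Eve), (Ola, Pat), (Ola, Vic), (Rae, Eve), (Rae, Jo), (Rae, Kim), (Rae, Rae), (Rae, Yan), (Tai, Eve), (Tai, Pat), (Tai, Vic), (Wes, Eve), (Wes, Pat), (Wes, Vic), (Yan, Eve), (Yan, Jo), (Yan, Kim), (Yan, Rae), (Yan, Yan)} (1 duplicate(s) eliminated).
Filtering on mname = Jo leaves {(Gus, Jo), (Rae, Jo), (Yan, Jo)}.
π_{mname, aname} gives {(Jo, Gus), (Jo, Rae), (Jo, Yan)}.

{(Jo, Gus), (Jo, Rae), (Jo, Yan)}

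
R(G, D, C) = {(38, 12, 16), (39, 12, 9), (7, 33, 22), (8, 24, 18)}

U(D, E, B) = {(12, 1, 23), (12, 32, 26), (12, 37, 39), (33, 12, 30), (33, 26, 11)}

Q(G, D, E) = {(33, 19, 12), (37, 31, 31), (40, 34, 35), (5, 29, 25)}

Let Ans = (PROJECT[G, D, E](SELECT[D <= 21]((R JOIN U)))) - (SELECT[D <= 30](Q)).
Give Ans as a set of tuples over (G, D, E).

Joining R and U on D yields {(38, 12, 16, 1, 23), (38, 12, 16, 32, 26), (38, 12, 16, 37, 39), (39, 12, 9, 1, 23), (39, 12, 9, 32, 26), (39, 12, 9, 37, 39), (7, 33, 22, 12, 30), (7, 33, 22, 26, 11)}.
σ[D <= 21]: keep tuples satisfying D <= 21 → {(38, 12, 16, 1, 23), (38, 12, 16, 32, 26), (38, 12, 16, 37, 39), (39, 12, 9, 1, 23), (39, 12, 9, 32, 26), (39, 12, 9, 37, 39)}
π[G, D, E]: project onto (G, D, E) → {(38, 12, 1), (38, 12, 32), (38, 12, 37), (39, 12, 1), (39, 12, 32), (39, 12, 37)}
σ[D <= 30]: keep tuples satisfying D <= 30 → {(33, 19, 12), (5, 29, 25)}
Set difference of the two operands is {(38, 12, 1), (38, 12, 32), (38, 12, 37), (39, 12, 1), (39, 12, 32), (39, 12, 37)}.

{(38, 12, 1), (38, 12, 32), (38, 12, 37), (39, 12, 1), (39, 12, 32), (39, 12, 37)}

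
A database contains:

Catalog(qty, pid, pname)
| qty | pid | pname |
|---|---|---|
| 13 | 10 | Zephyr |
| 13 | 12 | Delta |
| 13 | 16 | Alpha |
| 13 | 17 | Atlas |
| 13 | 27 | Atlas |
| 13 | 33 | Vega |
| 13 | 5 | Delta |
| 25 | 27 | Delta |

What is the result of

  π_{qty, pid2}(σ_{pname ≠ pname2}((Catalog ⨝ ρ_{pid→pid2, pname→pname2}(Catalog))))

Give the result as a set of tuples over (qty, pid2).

{(13, 10), (13, 12), (13, 16), (13, 17), (13, 27), (13, 33), (13, 5)}

ρ[pid→pid2, pname→pname2]: schema becomes (qty, pid2, pname2); tuples unchanged.
Joining Catalog and ρ_{pid→pid2, pname→pname2}(Catalog) on qty yields {(13, 10, Zephyr, 10, Zephyr), (13, 10, Zephyr, 12, Delta), (13, 10, Zephyr, 16, Alpha), (13, 10, Zephyr, 17, Atlas), (13, 10, Zephyr, 27, Atlas), (13, 10, Zephyr, 33, Vega), (13, 10, Zephyr, 5, Delta), (13, 12, Delta, 10, Zephyr), (13, 12, Delta, 12, Delta), (13, 12, Delta, 16, Alpha), (13, 12, Delta, 17, Atlas), (13, 12, Delta, 27, Atlas), (13, 12, Delta, 33, Vega), (13, 12, Delta, 5, Delta), (13, 16, Alpha, 10, Zephyr), (13, 16, Alpha, 12, Delta), (13, 16, Alpha, 16, Alpha), (13, 16, Alpha, 17, Atlas), (13, 16, Alpha, 27, Atlas), (13, 16, Alpha, 33, Vega), (13, 16, Alpha, 5, Delta), (13, 17, Atlas, 10, Zephyr), (13, 17, Atlas, 12, Delta), (13, 17, Atlas, 16, Alpha), (13, 17, Atlas, 17, Atlas), (13, 17, Atlas, 27, Atlas), (13, 17, Atlas, 33, Vega), (13, 17, Atlas, 5, Delta), (13, 27, Atlas, 10, Zephyr), (13, 27, Atlas, 12, Delta), (13, 27, Atlas, 16, Alpha), (13, 27, Atlas, 17, Atlas), (13, 27, Atlas, 27, Atlas), (13, 27, Atlas, 33, Vega), (13, 27, Atlas, 5, Delta), (13, 33, Vega, 10, Zephyr), (13, 33, Vega, 12, Delta), (13, 33, Vega, 16, Alpha), (13, 33, Vega, 17, Atlas), (13, 33, Vega, 27, Atlas), (13, 33, Vega, 33, Vega), (13, 33, Vega, 5, Delta), (13, 5, Delta, 10, Zephyr), (13, 5, Delta, 12, Delta), (13, 5, Delta, 16, Alpha), (13, 5, Delta, 17, Atlas), (13, 5, Delta, 27, Atlas), (13, 5, Delta, 33, Vega), (13, 5, Delta, 5, Delta), (25, 27, Delta, 27, Delta)}.
σ[pname ≠ pname2]: keep tuples satisfying pname ≠ pname2 → {(13, 10, Zephyr, 12, Delta), (13, 10, Zephyr, 16, Alpha), (13, 10, Zephyr, 17, Atlas), (13, 10, Zephyr, 27, Atlas), (13, 10, Zephyr, 33, Vega), (13, 10, Zephyr, 5, Delta), (13, 12, Delta, 10, Zephyr), (13, 12, Delta, 16, Alpha), (13, 12, Delta, 17, Atlas), (13, 12, Delta, 27, Atlas), (13, 12, Delta, 33, Vega), (13, 16, Alpha, 10, Zephyr), (13, 16, Alpha, 12, Delta), (13, 16, Alpha, 17, Atlas), (13, 16, Alpha, 27, Atlas), (13, 16, Alpha, 33, Vega), (13, 16, Alpha, 5, Delta), (13, 17, Atlas, 10, Zephyr), (13, 17, Atlas, 12, Delta), (13, 17, Atlas, 16, Alpha), (13, 17, Atlas, 33, Vega), (13, 17, Atlas, 5, Delta), (13, 27, Atlas, 10, Zephyr), (13, 27, Atlas, 12, Delta), (13, 27, Atlas, 16, Alpha), (13, 27, Atlas, 33, Vega), (13, 27, Atlas, 5, Delta), (13, 33, Vega, 10, Zephyr), (13, 33, Vega, 12, Delta), (13, 33, Vega, 16, Alpha), (13, 33, Vega, 17, Atlas), (13, 33, Vega, 27, Atlas), (13, 33, Vega, 5, Delta), (13, 5, Delta, 10, Zephyr), (13, 5, Delta, 16, Alpha), (13, 5, Delta, 17, Atlas), (13, 5, Delta, 27, Atlas), (13, 5, Delta, 33, Vega)}
π[qty, pid2]: project onto (qty, pid2) (31 duplicate(s) eliminated) → {(13, 10), (13, 12), (13, 16), (13, 17), (13, 27), (13, 33), (13, 5)}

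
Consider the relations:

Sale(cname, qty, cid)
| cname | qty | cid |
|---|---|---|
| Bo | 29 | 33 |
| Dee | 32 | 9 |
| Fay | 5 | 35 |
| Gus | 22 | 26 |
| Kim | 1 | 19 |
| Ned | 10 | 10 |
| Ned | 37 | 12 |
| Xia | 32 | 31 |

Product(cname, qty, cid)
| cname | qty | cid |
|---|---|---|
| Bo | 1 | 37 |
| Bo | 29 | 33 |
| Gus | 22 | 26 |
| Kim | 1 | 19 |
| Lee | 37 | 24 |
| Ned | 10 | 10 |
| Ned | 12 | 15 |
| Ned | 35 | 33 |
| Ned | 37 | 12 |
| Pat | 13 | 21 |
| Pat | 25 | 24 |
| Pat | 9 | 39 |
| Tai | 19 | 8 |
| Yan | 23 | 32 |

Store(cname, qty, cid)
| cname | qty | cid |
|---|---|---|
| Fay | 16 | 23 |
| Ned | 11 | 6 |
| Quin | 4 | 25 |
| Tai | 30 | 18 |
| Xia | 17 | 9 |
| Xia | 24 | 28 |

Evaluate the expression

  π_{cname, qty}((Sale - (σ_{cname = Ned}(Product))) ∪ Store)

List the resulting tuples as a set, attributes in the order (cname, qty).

{(Bo, 29), (Dee, 32), (Fay, 16), (Fay, 5), (Gus, 22), (Kim, 1), (Ned, 11), (Quin, 4), (Tai, 30), (Xia, 17), (Xia, 24), (Xia, 32)}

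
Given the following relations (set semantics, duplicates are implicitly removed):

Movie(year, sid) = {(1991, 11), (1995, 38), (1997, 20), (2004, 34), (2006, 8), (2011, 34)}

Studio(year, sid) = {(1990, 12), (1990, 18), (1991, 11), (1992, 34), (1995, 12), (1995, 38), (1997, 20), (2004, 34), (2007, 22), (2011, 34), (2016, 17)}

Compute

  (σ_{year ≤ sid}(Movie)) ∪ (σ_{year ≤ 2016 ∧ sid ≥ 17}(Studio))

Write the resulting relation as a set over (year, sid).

{(1990, 18), (1992, 34), (1995, 38), (1997, 20), (2004, 34), (2007, 22), (2011, 34), (2016, 17)}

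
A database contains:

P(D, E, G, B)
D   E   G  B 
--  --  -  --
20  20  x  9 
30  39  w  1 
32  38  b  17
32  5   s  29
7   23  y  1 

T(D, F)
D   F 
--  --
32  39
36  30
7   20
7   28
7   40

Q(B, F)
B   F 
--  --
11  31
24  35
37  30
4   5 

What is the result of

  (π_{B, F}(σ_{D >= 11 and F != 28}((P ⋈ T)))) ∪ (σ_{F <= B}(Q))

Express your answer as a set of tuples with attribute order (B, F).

Joining P and T on D yields {(32, 38, b, 17, 39), (32, 5, s, 29, 39), (7, 23, y, 1, 20), (7, 23, y, 1, 28), (7, 23, y, 1, 40)}.
Selection D >= 11 and F != 28: {(32, 38, b, 17, 39), (32, 5, s, 29, 39)}
π_{B, F} gives {(17, 39), (29, 39)}.
Selection F <= B: {(37, 30)}
Set union of the two operands is {(17, 39), (29, 39), (37, 30)}.

{(17, 39), (29, 39), (37, 30)}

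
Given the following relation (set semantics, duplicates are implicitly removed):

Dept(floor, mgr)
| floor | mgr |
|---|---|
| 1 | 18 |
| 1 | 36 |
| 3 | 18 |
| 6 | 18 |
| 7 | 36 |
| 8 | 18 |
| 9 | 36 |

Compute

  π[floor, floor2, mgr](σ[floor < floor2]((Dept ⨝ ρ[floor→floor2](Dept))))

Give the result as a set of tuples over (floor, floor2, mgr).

{(1, 3, 18), (1, 6, 18), (1, 7, 36), (1, 8, 18), (1, 9, 36), (3, 6, 18), (3, 8, 18), (6, 8, 18), (7, 9, 36)}

ρ[floor→floor2]: schema becomes (floor2, mgr); tuples unchanged.
Joining Dept and ρ[floor→floor2](Dept) on mgr yields {(1, 18, 1), (1, 18, 3), (1, 18, 6), (1, 18, 8), (1, 36, 1), (1, 36, 7), (1, 36, 9), (3, 18, 1), (3, 18, 3), (3, 18, 6), (3, 18, 8), (6, 18, 1), (6, 18, 3), (6, 18, 6), (6, 18, 8), (7, 36, 1), (7, 36, 7), (7, 36, 9), (8, 18, 1), (8, 18, 3), (8, 18, 6), (8, 18, 8), (9, 36, 1), (9, 36, 7), (9, 36, 9)}.
Apply σ_{floor < floor2}; surviving tuples: {(1, 18, 3), (1, 18, 6), (1, 18, 8), (1, 36, 7), (1, 36, 9), (3, 18, 6), (3, 18, 8), (6, 18, 8), (7, 36, 9)}
π[floor, floor2, mgr]: project onto (floor, floor2, mgr) → {(1, 3, 18), (1, 6, 18), (1, 7, 36), (1, 8, 18), (1, 9, 36), (3, 6, 18), (3, 8, 18), (6, 8, 18), (7, 9, 36)}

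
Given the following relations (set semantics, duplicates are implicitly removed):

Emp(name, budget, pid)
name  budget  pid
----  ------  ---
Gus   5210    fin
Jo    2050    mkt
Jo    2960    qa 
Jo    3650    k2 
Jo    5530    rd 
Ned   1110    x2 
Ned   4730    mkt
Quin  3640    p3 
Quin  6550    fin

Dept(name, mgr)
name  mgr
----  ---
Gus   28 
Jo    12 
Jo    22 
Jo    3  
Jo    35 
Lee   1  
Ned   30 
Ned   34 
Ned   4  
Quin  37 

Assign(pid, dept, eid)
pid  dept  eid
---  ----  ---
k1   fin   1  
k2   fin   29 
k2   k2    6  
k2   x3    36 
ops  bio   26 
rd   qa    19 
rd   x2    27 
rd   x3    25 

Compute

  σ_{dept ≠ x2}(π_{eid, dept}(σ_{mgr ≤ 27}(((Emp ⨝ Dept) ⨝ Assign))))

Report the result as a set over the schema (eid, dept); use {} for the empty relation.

Emp ⋈ Dept (natural join on name): {(Gus, 5210, fin, 28), (Jo, 2050, mkt, 12), (Jo, 2050, mkt, 22), (Jo, 2050, mkt, 3), (Jo, 2050, mkt, 35), (Jo, 2960, qa, 12), (Jo, 2960, qa, 22), (Jo, 2960, qa, 3), (Jo, 2960, qa, 35), (Jo, 3650, k2, 12), (Jo, 3650, k2, 22), (Jo, 3650, k2, 3), (Jo, 3650, k2, 35), (Jo, 5530, rd, 12), (Jo, 5530, rd, 22), (Jo, 5530, rd, 3), (Jo, 5530, rd, 35), (Ned, 1110, x2, 30), (Ned, 1110, x2, 34), (Ned, 1110, x2, 4), (Ned, 4730, mkt, 30), (Ned, 4730, mkt, 34), (Ned, 4730, mkt, 4), (Quin, 3640, p3, 37), (Quin, 6550, fin, 37)}
(Emp ⨝ Dept) ⋈ Assign (natural join on pid): {(Jo, 3650, k2, 12, fin, 29), (Jo, 3650, k2, 12, k2, 6), (Jo, 3650, k2, 12, x3, 36), (Jo, 3650, k2, 22, fin, 29), (Jo, 3650, k2, 22, k2, 6), (Jo, 3650, k2, 22, x3, 36), (Jo, 3650, k2, 3, fin, 29), (Jo, 3650, k2, 3, k2, 6), (Jo, 3650, k2, 3, x3, 36), (Jo, 3650, k2, 35, fin, 29), (Jo, 3650, k2, 35, k2, 6), (Jo, 3650, k2, 35, x3, 36), (Jo, 5530, rd, 12, qa, 19), (Jo, 5530, rd, 12, x2, 27), (Jo, 5530, rd, 12, x3, 25), (Jo, 5530, rd, 22, qa, 19), (Jo, 5530, rd, 22, x2, 27), (Jo, 5530, rd, 22, x3, 25), (Jo, 5530, rd, 3, qa, 19), (Jo, 5530, rd, 3, x2, 27), (Jo, 5530, rd, 3, x3, 25), (Jo, 5530, rd, 35, qa, 19), (Jo, 5530, rd, 35, x2, 27), (Jo, 5530, rd, 35, x3, 25)}
Apply σ_{mgr ≤ 27}; surviving tuples: {(Jo, 3650, k2, 12, fin, 29), (Jo, 3650, k2, 12, k2, 6), (Jo, 3650, k2, 12, x3, 36), (Jo, 3650, k2, 22, fin, 29), (Jo, 3650, k2, 22, k2, 6), (Jo, 3650, k2, 22, x3, 36), (Jo, 3650, k2, 3, fin, 29), (Jo, 3650, k2, 3, k2, 6), (Jo, 3650, k2, 3, x3, 36), (Jo, 5530, rd, 12, qa, 19), (Jo, 5530, rd, 12, x2, 27), (Jo, 5530, rd, 12, x3, 25), (Jo, 5530, rd, 22, qa, 19), (Jo, 5530, rd, 22, x2, 27), (Jo, 5530, rd, 22, x3, 25), (Jo, 5530, rd, 3, qa, 19), (Jo, 5530, rd, 3, x2, 27), (Jo, 5530, rd, 3, x3, 25)}
π_{eid, dept} gives {(19, qa), (25, x3), (27, x2), (29, fin), (36, x3), (6, k2)} (12 duplicate(s) eliminated).
Apply σ_{dept ≠ x2}; surviving tuples: {(19, qa), (25, x3), (29, fin), (36, x3), (6, k2)}

{(19, qa), (25, x3), (29, fin), (36, x3), (6, k2)}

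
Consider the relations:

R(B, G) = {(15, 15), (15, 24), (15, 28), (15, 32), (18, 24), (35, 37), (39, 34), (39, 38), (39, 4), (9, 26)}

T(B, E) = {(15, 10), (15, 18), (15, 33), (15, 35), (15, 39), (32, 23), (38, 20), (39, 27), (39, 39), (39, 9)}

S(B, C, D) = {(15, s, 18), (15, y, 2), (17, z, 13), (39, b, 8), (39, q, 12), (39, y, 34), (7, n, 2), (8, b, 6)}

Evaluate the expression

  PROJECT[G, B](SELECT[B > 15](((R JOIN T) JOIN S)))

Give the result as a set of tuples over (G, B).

Joining R and T on B yields {(15, 15, 10), (15, 15, 18), (15, 15, 33), (15, 15, 35), (15, 15, 39), (15, 24, 10), (15, 24, 18), (15, 24, 33), (15, 24, 35), (15, 24, 39), (15, 28, 10), (15, 28, 18), (15, 28, 33), (15, 28, 35), (15, 28, 39), (15, 32, 10), (15, 32, 18), (15, 32, 33), (15, 32, 35), (15, 32, 39), (39, 34, 27), (39, 34, 39), (39, 34, 9), (39, 38, 27), (39, 38, 39), (39, 38, 9), (39, 4, 27), (39, 4, 39), (39, 4, 9)}.
Joining (R JOIN T) and S on B yields {(15, 15, 10, s, 18), (15, 15, 10, y, 2), (15, 15, 18, s, 18), (15, 15, 18, y, 2), (15, 15, 33, s, 18), (15, 15, 33, y, 2), (15, 15, 35, s, 18), (15, 15, 35, y, 2), (15, 15, 39, s, 18), (15, 15, 39, y, 2), (15, 24, 10, s, 18), (15, 24, 10, y, 2), (15, 24, 18, s, 18), (15, 24, 18, y, 2), (15, 24, 33, s, 18), (15, 24, 33, y, 2), (15, 24, 35, s, 18), (15, 24, 35, y, 2), (15, 24, 39, s, 18), (15, 24, 39, y, 2), (15, 28, 10, s, 18), (15, 28, 10, y, 2), (15, 28, 18, s, 18), (15, 28, 18, y, 2), (15, 28, 33, s, 18), (15, 28, 33, y, 2), (15, 28, 35, s, 18), (15, 28, 35, y, 2), (15, 28, 39, s, 18), (15, 28, 39, y, 2), (15, 32, 10, s, 18), (15, 32, 10, y, 2), (15, 32, 18, s, 18), (15, 32, 18, y, 2), (15, 32, 33, s, 18), (15, 32, 33, y, 2), (15, 32, 35, s, 18), (15, 32, 35, y, 2), (15, 32, 39, s, 18), (15, 32, 39, y, 2), (39, 34, 27, b, 8), (39, 34, 27, q, 12), (39, 34, 27, y, 34), (39, 34, 39, b, 8), (39, 34, 39, q, 12), (39, 34, 39, y, 34), (39, 34, 9, b, 8), (39, 34, 9, q, 12), (39, 34, 9, y, 34), (39, 38, 27, b, 8), (39, 38, 27, q, 12), (39, 38, 27, y, 34), (39, 38, 39, b, 8), (39, 38, 39, q, 12), (39, 38, 39, y, 34), (39, 38, 9, b, 8), (39, 38, 9, q, 12), (39, 38, 9, y, 34), (39, 4, 27, b, 8), (39, 4, 27, q, 12), (39, 4, 27, y, 34), (39, 4, 39, b, 8), (39, 4, 39, q, 12), (39, 4, 39, y, 34), (39, 4, 9, b, 8), (39, 4, 9, q, 12), (39, 4, 9, y, 34)}.
Selection B > 15: {(39, 34, 27, b, 8), (39, 34, 27, q, 12), (39, 34, 27, y, 34), (39, 34, 39, b, 8), (39, 34, 39, q, 12), (39, 34, 39, y, 34), (39, 34, 9, b, 8), (39, 34, 9, q, 12), (39, 34, 9, y, 34), (39, 38, 27, b, 8), (39, 38, 27, q, 12), (39, 38, 27, y, 34), (39, 38, 39, b, 8), (39, 38, 39, q, 12), (39, 38, 39, y, 34), (39, 38, 9, b, 8), (39, 38, 9, q, 12), (39, 38, 9, y, 34), (39, 4, 27, b, 8), (39, 4, 27, q, 12), (39, 4, 27, y, 34), (39, 4, 39, b, 8), (39, 4, 39, q, 12), (39, 4, 39, y, 34), (39, 4, 9, b, 8), (39, 4, 9, q, 12), (39, 4, 9, y, 34)}
π_{G, B} gives {(34, 39), (38, 39), (4, 39)} (24 duplicate(s) eliminated).

{(34, 39), (38, 39), (4, 39)}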